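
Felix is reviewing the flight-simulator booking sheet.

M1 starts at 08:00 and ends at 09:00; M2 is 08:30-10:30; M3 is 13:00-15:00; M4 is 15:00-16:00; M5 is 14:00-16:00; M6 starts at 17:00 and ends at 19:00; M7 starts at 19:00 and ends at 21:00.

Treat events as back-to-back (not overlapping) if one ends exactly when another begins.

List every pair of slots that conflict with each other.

M1 & M2, M3 & M5, M4 & M5

Sorted by start: M1, M2, M3, M5, M4, M6, M7.
M2 starts before M1 ends → M1 and M2 overlap.
M3 starts after M1 ends; M1 is clear from here.
M3 starts after M2 ends; M2 is clear from here.
M5 starts before M3 ends → M3 and M5 overlap.
M4 starts exactly when M3 ends (back-to-back, no overlap); M3 is clear from here.
M4 starts before M5 ends → M5 and M4 overlap.
M6 starts after M5 ends; M5 is clear from here.
M6 starts after M4 ends; M4 is clear from here.
M7 starts exactly when M6 ends (back-to-back, no overlap).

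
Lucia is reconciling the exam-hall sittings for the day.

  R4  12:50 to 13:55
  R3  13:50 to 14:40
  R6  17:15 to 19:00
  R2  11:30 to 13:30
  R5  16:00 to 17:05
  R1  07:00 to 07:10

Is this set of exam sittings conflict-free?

Check each pair: they overlap iff neither finishes before the other starts.
Sorted by start: R1, R2, R4, R3, R5, R6.
R2 starts after R1 ends; R1 is clear from here.
R4 starts before R2 ends → R2 and R4 overlap.
That's a conflict, so the schedule is not conflict-free.

No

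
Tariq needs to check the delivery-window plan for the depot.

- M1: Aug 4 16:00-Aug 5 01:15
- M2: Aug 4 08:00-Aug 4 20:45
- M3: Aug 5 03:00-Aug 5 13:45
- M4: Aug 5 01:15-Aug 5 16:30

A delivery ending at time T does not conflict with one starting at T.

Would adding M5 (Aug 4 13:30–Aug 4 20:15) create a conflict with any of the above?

Yes — it overlaps M1, M2

M2: starts Aug 4 08:00 before M5 ends Aug 4 20:15, and ends Aug 4 20:45 after M5 starts Aug 4 13:30 → overlap.
M1: starts Aug 4 16:00 before M5 ends Aug 4 20:15, and ends Aug 5 01:15 after M5 starts Aug 4 13:30 → overlap.
M4: starts Aug 5 01:15 at or after M5 ends Aug 4 20:15 → clear.
M3: starts Aug 5 03:00 at or after M5 ends Aug 4 20:15 → clear.
M5 overlaps M1, M2.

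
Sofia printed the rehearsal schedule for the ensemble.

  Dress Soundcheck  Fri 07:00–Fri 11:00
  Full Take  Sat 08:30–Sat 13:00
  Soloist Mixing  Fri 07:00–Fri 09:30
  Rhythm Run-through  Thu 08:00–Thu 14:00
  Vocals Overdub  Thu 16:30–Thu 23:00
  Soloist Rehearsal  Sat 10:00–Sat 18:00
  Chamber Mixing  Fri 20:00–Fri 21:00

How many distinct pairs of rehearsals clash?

Sorted by start: Rhythm Run-through, Vocals Overdub, Soloist Mixing, Dress Soundcheck, Chamber Mixing, Full Take, Soloist Rehearsal.
Vocals Overdub starts after Rhythm Run-through ends — done with Rhythm Run-through.
Soloist Mixing starts after Vocals Overdub ends — done with Vocals Overdub.
Dress Soundcheck starts before Soloist Mixing ends → Soloist Mixing and Dress Soundcheck overlap.
Chamber Mixing starts after Soloist Mixing ends — done with Soloist Mixing.
Chamber Mixing starts after Dress Soundcheck ends — done with Dress Soundcheck.
Full Take starts after Chamber Mixing ends — done with Chamber Mixing.
Soloist Rehearsal starts before Full Take ends → Full Take and Soloist Rehearsal overlap.
Overlapping pairs: Dress Soundcheck & Soloist Mixing, Full Take & Soloist Rehearsal — 2 in total.

2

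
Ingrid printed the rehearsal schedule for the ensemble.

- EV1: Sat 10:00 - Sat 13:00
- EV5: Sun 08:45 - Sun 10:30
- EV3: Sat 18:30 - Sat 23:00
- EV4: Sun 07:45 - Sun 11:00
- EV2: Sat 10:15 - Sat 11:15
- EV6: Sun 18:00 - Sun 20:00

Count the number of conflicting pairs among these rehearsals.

2

Two intervals overlap when each starts before the other ends.
Sorted by start: EV1, EV2, EV3, EV4, EV5, EV6.
EV2 starts before EV1 ends → EV1 and EV2 overlap.
EV3 starts after EV1 ends; EV1 is clear from here.
EV3 starts after EV2 ends; EV2 is clear from here.
EV4 starts after EV3 ends; EV3 is clear from here.
EV5 starts before EV4 ends → EV4 and EV5 overlap.
EV6 starts after EV4 ends.
EV6 starts after EV5 ends.
Overlapping pairs: EV1 & EV2, EV4 & EV5 — 2 in total.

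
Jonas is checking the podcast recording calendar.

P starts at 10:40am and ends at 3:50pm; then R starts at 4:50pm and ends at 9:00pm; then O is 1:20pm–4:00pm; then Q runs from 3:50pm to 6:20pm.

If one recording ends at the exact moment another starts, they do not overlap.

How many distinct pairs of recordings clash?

3

Two intervals overlap when each starts before the other ends.
Sorted by start: P, O, Q, R.
O starts before P ends → P and O overlap.
Q starts exactly when P ends (back-to-back, no overlap); P is clear from here.
Q starts before O ends → O and Q overlap.
R starts after O ends.
R starts before Q ends → Q and R overlap.
Overlapping pairs: O & P, O & Q, Q & R — 3 in total.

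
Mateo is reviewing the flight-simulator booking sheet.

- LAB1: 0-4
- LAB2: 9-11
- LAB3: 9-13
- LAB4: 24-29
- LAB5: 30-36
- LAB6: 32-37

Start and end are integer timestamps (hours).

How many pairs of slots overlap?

Sorted by start: LAB1, LAB2, LAB3, LAB4, LAB5, LAB6.
LAB2 starts after LAB1 ends — done with LAB1.
LAB3 starts before LAB2 ends → LAB2 and LAB3 overlap.
LAB4 starts after LAB2 ends — done with LAB2.
LAB4 starts after LAB3 ends — done with LAB3.
LAB5 starts after LAB4 ends — done with LAB4.
LAB6 starts before LAB5 ends → LAB5 and LAB6 overlap.
Overlapping pairs: LAB2 & LAB3, LAB5 & LAB6 — 2 in total.

2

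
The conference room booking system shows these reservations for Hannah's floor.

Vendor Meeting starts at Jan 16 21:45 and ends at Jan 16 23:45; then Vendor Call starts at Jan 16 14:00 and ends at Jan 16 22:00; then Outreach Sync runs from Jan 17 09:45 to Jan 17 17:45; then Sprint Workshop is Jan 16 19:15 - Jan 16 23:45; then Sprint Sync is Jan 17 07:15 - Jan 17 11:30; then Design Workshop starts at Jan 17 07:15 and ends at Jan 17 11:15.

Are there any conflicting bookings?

Yes

Sorted by start: Vendor Call, Sprint Workshop, Vendor Meeting, Design Workshop, Sprint Sync, Outreach Sync.
Sprint Workshop starts before Vendor Call ends → Vendor Call and Sprint Workshop overlap.
That's a conflict, so the schedule is not conflict-free.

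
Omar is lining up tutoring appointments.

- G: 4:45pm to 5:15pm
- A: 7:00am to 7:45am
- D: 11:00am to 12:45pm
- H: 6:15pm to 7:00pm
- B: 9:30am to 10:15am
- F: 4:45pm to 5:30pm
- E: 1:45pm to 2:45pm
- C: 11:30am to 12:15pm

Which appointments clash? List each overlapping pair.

C & D, F & G

Sorted by start: A, B, D, C, E, F, G, H.
B starts after A ends; A is clear from here.
D starts after B ends; B is clear from here.
C starts before D ends → D and C overlap.
E starts after D ends; D is clear from here.
E starts after C ends; C is clear from here.
F starts after E ends; E is clear from here.
G starts before F ends → F and G overlap.
H starts after F ends.
H starts after G ends.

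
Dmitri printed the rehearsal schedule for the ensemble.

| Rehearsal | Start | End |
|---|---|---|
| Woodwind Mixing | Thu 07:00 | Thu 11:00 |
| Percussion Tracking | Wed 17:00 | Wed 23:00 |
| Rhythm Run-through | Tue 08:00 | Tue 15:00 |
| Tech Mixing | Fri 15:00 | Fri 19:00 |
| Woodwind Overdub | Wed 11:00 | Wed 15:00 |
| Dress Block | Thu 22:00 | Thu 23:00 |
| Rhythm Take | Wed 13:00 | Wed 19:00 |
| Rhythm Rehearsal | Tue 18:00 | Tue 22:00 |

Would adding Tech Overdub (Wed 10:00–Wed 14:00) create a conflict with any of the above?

Rhythm Run-through: ends Tue 15:00 at or before Tech Overdub starts Wed 10:00 → clear.
Rhythm Rehearsal: ends Tue 22:00 at or before Tech Overdub starts Wed 10:00 → clear.
Woodwind Overdub: starts Wed 11:00 before Tech Overdub ends Wed 14:00, and ends Wed 15:00 after Tech Overdub starts Wed 10:00 → overlap.
Rhythm Take: starts Wed 13:00 before Tech Overdub ends Wed 14:00, and ends Wed 19:00 after Tech Overdub starts Wed 10:00 → overlap.
Percussion Tracking: starts Wed 17:00 at or after Tech Overdub ends Wed 14:00 → clear.
Woodwind Mixing: starts Thu 07:00 at or after Tech Overdub ends Wed 14:00 → clear.
Dress Block: starts Thu 22:00 at or after Tech Overdub ends Wed 14:00 → clear.
Tech Mixing: starts Fri 15:00 at or after Tech Overdub ends Wed 14:00 → clear.
Tech Overdub overlaps Woodwind Overdub, Rhythm Take.

Yes — it overlaps Rhythm Take, Woodwind Overdub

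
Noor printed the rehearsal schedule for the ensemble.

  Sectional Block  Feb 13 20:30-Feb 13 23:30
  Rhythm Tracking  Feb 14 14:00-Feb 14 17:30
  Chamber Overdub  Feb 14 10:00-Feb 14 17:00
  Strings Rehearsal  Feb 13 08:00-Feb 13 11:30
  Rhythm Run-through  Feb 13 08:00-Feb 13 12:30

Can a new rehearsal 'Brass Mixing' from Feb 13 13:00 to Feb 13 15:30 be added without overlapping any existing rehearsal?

Strings Rehearsal: ends Feb 13 11:30 at or before Brass Mixing starts Feb 13 13:00 → clear.
Rhythm Run-through: ends Feb 13 12:30 at or before Brass Mixing starts Feb 13 13:00 → clear.
Sectional Block: starts Feb 13 20:30 at or after Brass Mixing ends Feb 13 15:30 → clear.
Chamber Overdub: starts Feb 14 10:00 at or after Brass Mixing ends Feb 13 15:30 → clear.
Rhythm Tracking: starts Feb 14 14:00 at or after Brass Mixing ends Feb 13 15:30 → clear.

Yes — the slot is free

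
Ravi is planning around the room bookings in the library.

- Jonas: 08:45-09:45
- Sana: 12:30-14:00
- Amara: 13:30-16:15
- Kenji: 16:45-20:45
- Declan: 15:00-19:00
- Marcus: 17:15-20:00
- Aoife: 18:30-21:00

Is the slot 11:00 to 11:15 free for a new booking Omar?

Jonas: ends 09:45 at or before Omar starts 11:00 → clear.
Sana: starts 12:30 at or after Omar ends 11:15 → clear.
Amara: starts 13:30 at or after Omar ends 11:15 → clear.
Declan: starts 15:00 at or after Omar ends 11:15 → clear.
Kenji: starts 16:45 at or after Omar ends 11:15 → clear.
Marcus: starts 17:15 at or after Omar ends 11:15 → clear.
Aoife: starts 18:30 at or after Omar ends 11:15 → clear.

Yes — the slot is free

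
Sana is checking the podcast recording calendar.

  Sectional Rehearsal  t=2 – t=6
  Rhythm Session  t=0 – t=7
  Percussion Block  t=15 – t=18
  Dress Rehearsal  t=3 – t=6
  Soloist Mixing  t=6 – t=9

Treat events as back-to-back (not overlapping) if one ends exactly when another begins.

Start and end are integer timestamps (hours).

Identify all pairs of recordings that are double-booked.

Sorted by start: Rhythm Session, Sectional Rehearsal, Dress Rehearsal, Soloist Mixing, Percussion Block.
Sectional Rehearsal starts before Rhythm Session ends → Rhythm Session and Sectional Rehearsal overlap.
Dress Rehearsal starts before Rhythm Session ends → Rhythm Session and Dress Rehearsal overlap.
Soloist Mixing starts before Rhythm Session ends → Rhythm Session and Soloist Mixing overlap.
Percussion Block starts after Rhythm Session ends.
Dress Rehearsal starts before Sectional Rehearsal ends → Sectional Rehearsal and Dress Rehearsal overlap.
Soloist Mixing starts exactly when Sectional Rehearsal ends (back-to-back, no overlap) — done with Sectional Rehearsal.
Soloist Mixing starts exactly when Dress Rehearsal ends (back-to-back, no overlap) — done with Dress Rehearsal.
Percussion Block starts after Soloist Mixing ends.

Dress Rehearsal & Rhythm Session, Dress Rehearsal & Sectional Rehearsal, Rhythm Session & Sectional Rehearsal, Rhythm Session & Soloist Mixing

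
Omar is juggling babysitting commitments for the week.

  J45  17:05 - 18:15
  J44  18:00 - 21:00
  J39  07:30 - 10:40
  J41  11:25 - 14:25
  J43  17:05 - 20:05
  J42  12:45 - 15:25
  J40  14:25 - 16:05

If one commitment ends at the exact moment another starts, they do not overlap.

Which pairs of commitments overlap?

Two intervals overlap when each starts before the other ends.
Sorted by start: J39, J41, J42, J40, J43, J45, J44.
J41 starts after J39 ends, so J39 has no further overlaps.
J42 starts before J41 ends → J41 and J42 overlap.
J40 starts exactly when J41 ends (back-to-back, no overlap), so J41 has no further overlaps.
J40 starts before J42 ends → J42 and J40 overlap.
J43 starts after J42 ends, so J42 has no further overlaps.
J43 starts after J40 ends, so J40 has no further overlaps.
J45 starts before J43 ends → J43 and J45 overlap.
J44 starts before J43 ends → J43 and J44 overlap.
J44 starts before J45 ends → J45 and J44 overlap.

J40 & J42, J41 & J42, J43 & J44, J43 & J45, J44 & J45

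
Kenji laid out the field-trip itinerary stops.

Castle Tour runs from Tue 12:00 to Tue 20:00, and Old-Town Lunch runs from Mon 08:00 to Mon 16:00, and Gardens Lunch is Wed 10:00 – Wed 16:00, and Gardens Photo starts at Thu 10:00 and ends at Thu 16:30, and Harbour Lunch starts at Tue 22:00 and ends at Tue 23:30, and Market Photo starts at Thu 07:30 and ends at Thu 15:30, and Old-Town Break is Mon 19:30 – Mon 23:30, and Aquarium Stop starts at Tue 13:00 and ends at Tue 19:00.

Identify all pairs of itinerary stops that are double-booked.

Aquarium Stop & Castle Tour, Gardens Photo & Market Photo

Sorted by start: Old-Town Lunch, Old-Town Break, Castle Tour, Aquarium Stop, Harbour Lunch, Gardens Lunch, Market Photo, Gardens Photo.
Old-Town Break starts after Old-Town Lunch ends, so Old-Town Lunch has no further overlaps.
Castle Tour starts after Old-Town Break ends, so Old-Town Break has no further overlaps.
Aquarium Stop starts before Castle Tour ends → Castle Tour and Aquarium Stop overlap.
Harbour Lunch starts after Castle Tour ends, so Castle Tour has no further overlaps.
Harbour Lunch starts after Aquarium Stop ends, so Aquarium Stop has no further overlaps.
Gardens Lunch starts after Harbour Lunch ends, so Harbour Lunch has no further overlaps.
Market Photo starts after Gardens Lunch ends, so Gardens Lunch has no further overlaps.
Gardens Photo starts before Market Photo ends → Market Photo and Gardens Photo overlap.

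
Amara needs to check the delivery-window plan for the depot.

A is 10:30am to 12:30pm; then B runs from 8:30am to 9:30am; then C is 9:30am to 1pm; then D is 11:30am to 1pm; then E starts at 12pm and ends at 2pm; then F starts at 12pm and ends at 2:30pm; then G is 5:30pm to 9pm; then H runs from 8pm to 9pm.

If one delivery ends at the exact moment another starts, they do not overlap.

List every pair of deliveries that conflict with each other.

A & C, A & D, A & E, A & F, C & D, C & E, C & F, D & E, D & F, E & F, G & H

Two intervals overlap when each starts before the other ends.
Sorted by start: B, C, A, D, E, F, G, H.
C starts exactly when B ends (back-to-back, no overlap); B is clear from here.
A starts before C ends → C and A overlap.
D starts before C ends → C and D overlap.
E starts before C ends → C and E overlap.
F starts before C ends → C and F overlap.
G starts after C ends; C is clear from here.
D starts before A ends → A and D overlap.
E starts before A ends → A and E overlap.
F starts before A ends → A and F overlap.
G starts after A ends; A is clear from here.
E starts before D ends → D and E overlap.
F starts before D ends → D and F overlap.
G starts after D ends; D is clear from here.
F starts before E ends → E and F overlap.
G starts after E ends; E is clear from here.
G starts after F ends; F is clear from here.
H starts before G ends → G and H overlap.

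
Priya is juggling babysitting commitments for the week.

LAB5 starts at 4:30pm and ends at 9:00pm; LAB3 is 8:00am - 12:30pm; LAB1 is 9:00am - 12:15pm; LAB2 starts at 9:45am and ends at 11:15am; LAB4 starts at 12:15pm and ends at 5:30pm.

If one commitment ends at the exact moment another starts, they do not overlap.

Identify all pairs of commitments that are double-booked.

Sorted by start: LAB3, LAB1, LAB2, LAB4, LAB5.
LAB1 starts before LAB3 ends → LAB3 and LAB1 overlap.
LAB2 starts before LAB3 ends → LAB3 and LAB2 overlap.
LAB4 starts before LAB3 ends → LAB3 and LAB4 overlap.
LAB5 starts after LAB3 ends.
LAB2 starts before LAB1 ends → LAB1 and LAB2 overlap.
LAB4 starts exactly when LAB1 ends (back-to-back, no overlap), so LAB1 has no further overlaps.
LAB4 starts after LAB2 ends, so LAB2 has no further overlaps.
LAB5 starts before LAB4 ends → LAB4 and LAB5 overlap.

LAB1 & LAB2, LAB1 & LAB3, LAB2 & LAB3, LAB3 & LAB4, LAB4 & LAB5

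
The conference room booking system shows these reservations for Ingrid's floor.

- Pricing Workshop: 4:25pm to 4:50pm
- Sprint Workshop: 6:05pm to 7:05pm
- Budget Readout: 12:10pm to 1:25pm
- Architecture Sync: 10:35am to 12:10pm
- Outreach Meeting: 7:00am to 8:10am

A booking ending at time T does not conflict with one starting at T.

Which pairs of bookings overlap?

Sorted by start: Outreach Meeting, Architecture Sync, Budget Readout, Pricing Workshop, Sprint Workshop.
Architecture Sync starts after Outreach Meeting ends — done with Outreach Meeting.
Budget Readout starts exactly when Architecture Sync ends (back-to-back, no overlap) — done with Architecture Sync.
Pricing Workshop starts after Budget Readout ends — done with Budget Readout.
Sprint Workshop starts after Pricing Workshop ends.

no conflicts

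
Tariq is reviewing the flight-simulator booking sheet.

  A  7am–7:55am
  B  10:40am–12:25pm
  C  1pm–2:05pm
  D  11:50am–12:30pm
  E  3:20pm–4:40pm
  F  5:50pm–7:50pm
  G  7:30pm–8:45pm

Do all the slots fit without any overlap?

Sorted by start: A, B, D, C, E, F, G.
B starts after A ends — done with A.
D starts before B ends → B and D overlap.
That's a conflict, so the schedule is not conflict-free.

No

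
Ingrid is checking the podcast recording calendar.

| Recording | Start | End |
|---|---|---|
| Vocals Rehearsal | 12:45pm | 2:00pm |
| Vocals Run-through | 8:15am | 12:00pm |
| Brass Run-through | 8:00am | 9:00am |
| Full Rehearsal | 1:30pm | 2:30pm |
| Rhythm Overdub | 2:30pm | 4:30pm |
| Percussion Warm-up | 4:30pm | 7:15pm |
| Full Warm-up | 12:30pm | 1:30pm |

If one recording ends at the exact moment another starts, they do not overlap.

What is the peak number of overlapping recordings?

Walk through starts and ends in time order (an end at T is processed before a start at T):
8:00am start Brass Run-through → 1
8:15am start Vocals Run-through → 2
9:00am end Brass Run-through → 1
12:00pm end Vocals Run-through → 0
12:30pm start Full Warm-up → 1
12:45pm start Vocals Rehearsal → 2
1:30pm end Full Warm-up → 1
1:30pm start Full Rehearsal → 2
2:00pm end Vocals Rehearsal → 1
2:30pm end Full Rehearsal → 0
2:30pm start Rhythm Overdub → 1
4:30pm end Rhythm Overdub → 0
4:30pm start Percussion Warm-up → 1
7:15pm end Percussion Warm-up → 0
Peak is 2, at 8:15am (Brass Run-through, Vocals Run-through).

2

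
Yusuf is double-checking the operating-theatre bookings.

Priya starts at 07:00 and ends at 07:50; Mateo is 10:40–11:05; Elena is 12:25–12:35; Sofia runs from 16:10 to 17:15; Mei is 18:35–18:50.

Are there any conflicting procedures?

No

Sorted by start: Priya, Mateo, Elena, Sofia, Mei.
Mateo starts after Priya ends; Priya is clear from here.
Elena starts after Mateo ends; Mateo is clear from here.
Sofia starts after Elena ends; Elena is clear from here.
Mei starts after Sofia ends.
Every pair is clear; the schedule has no overlaps.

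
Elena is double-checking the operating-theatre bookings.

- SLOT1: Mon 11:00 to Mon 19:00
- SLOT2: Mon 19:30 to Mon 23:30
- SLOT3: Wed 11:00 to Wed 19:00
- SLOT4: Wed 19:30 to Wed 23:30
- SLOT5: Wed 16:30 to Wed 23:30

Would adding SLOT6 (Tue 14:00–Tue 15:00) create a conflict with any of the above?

No — it doesn't clash with anything

SLOT1: ends Mon 19:00 at or before SLOT6 starts Tue 14:00 → clear.
SLOT2: ends Mon 23:30 at or before SLOT6 starts Tue 14:00 → clear.
SLOT3: starts Wed 11:00 at or after SLOT6 ends Tue 15:00 → clear.
SLOT5: starts Wed 16:30 at or after SLOT6 ends Tue 15:00 → clear.
SLOT4: starts Wed 19:30 at or after SLOT6 ends Tue 15:00 → clear.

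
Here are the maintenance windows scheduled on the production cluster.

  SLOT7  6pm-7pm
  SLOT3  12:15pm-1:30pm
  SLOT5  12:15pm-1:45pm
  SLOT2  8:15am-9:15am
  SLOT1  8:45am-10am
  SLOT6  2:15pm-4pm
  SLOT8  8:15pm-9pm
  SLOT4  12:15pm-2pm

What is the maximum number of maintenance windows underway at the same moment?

3

Sort all start/end points and keep a running count:
8:15am start SLOT2 → 1
8:45am start SLOT1 → 2
9:15am end SLOT2 → 1
10am end SLOT1 → 0
12:15pm start SLOT3 → 1
12:15pm start SLOT4 → 2
12:15pm start SLOT5 → 3
1:30pm end SLOT3 → 2
1:45pm end SLOT5 → 1
2pm end SLOT4 → 0
2:15pm start SLOT6 → 1
4pm end SLOT6 → 0
6pm start SLOT7 → 1
7pm end SLOT7 → 0
8:15pm start SLOT8 → 1
9pm end SLOT8 → 0
Peak is 3, at 12:15pm (SLOT3, SLOT4, SLOT5).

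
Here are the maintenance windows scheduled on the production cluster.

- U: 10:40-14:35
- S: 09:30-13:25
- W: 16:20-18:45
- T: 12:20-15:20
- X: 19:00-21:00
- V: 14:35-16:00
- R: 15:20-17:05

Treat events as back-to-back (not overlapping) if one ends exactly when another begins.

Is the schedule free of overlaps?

Check each pair: they overlap iff neither finishes before the other starts.
Sorted by start: S, U, T, V, R, W, X.
U starts before S ends → S and U overlap.
That's a conflict, so the schedule is not conflict-free.

No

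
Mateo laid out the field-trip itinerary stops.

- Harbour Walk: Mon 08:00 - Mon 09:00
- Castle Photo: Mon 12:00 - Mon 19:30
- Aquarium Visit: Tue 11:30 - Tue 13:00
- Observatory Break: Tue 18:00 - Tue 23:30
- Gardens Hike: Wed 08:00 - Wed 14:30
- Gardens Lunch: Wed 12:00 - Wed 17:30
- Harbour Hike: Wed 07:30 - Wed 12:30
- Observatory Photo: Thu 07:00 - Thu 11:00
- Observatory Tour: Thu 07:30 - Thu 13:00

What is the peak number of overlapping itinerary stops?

3

Walk through starts and ends in time order (an end at T is processed before a start at T):
Mon 08:00 start Harbour Walk → 1
Mon 09:00 end Harbour Walk → 0
Mon 12:00 start Castle Photo → 1
Mon 19:30 end Castle Photo → 0
Tue 11:30 start Aquarium Visit → 1
Tue 13:00 end Aquarium Visit → 0
Tue 18:00 start Observatory Break → 1
Tue 23:30 end Observatory Break → 0
Wed 07:30 start Harbour Hike → 1
Wed 08:00 start Gardens Hike → 2
Wed 12:00 start Gardens Lunch → 3
Wed 12:30 end Harbour Hike → 2
Wed 14:30 end Gardens Hike → 1
Wed 17:30 end Gardens Lunch → 0
Thu 07:00 start Observatory Photo → 1
Thu 07:30 start Observatory Tour → 2
Thu 11:00 end Observatory Photo → 1
Thu 13:00 end Observatory Tour → 0
Peak is 3, at Wed 12:00 (Gardens Hike, Gardens Lunch, Harbour Hike).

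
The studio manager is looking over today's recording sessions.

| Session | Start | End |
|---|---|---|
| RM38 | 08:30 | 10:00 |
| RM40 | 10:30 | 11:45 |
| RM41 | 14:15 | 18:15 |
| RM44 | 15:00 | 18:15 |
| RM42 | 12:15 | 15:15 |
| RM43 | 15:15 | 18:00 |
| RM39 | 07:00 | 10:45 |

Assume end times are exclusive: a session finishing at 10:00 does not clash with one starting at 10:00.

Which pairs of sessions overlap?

RM38 & RM39, RM39 & RM40, RM41 & RM42, RM41 & RM43, RM41 & RM44, RM42 & RM44, RM43 & RM44

Sorted by start: RM39, RM38, RM40, RM42, RM41, RM44, RM43.
RM38 starts before RM39 ends → RM39 and RM38 overlap.
RM40 starts before RM39 ends → RM39 and RM40 overlap.
RM42 starts after RM39 ends; RM39 is clear from here.
RM40 starts after RM38 ends; RM38 is clear from here.
RM42 starts after RM40 ends; RM40 is clear from here.
RM41 starts before RM42 ends → RM42 and RM41 overlap.
RM44 starts before RM42 ends → RM42 and RM44 overlap.
RM43 starts exactly when RM42 ends (back-to-back, no overlap).
RM44 starts before RM41 ends → RM41 and RM44 overlap.
RM43 starts before RM41 ends → RM41 and RM43 overlap.
RM43 starts before RM44 ends → RM44 and RM43 overlap.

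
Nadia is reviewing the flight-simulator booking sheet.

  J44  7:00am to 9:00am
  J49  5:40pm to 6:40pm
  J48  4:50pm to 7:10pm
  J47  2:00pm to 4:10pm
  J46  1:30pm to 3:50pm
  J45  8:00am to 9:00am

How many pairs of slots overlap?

Sorted by start: J44, J45, J46, J47, J48, J49.
J45 starts before J44 ends → J44 and J45 overlap.
J46 starts after J44 ends, so nothing later overlaps J44 either.
J46 starts after J45 ends, so nothing later overlaps J45 either.
J47 starts before J46 ends → J46 and J47 overlap.
J48 starts after J46 ends, so nothing later overlaps J46 either.
J48 starts after J47 ends, so nothing later overlaps J47 either.
J49 starts before J48 ends → J48 and J49 overlap.
Overlapping pairs: J44 & J45, J46 & J47, J48 & J49 — 3 in total.

3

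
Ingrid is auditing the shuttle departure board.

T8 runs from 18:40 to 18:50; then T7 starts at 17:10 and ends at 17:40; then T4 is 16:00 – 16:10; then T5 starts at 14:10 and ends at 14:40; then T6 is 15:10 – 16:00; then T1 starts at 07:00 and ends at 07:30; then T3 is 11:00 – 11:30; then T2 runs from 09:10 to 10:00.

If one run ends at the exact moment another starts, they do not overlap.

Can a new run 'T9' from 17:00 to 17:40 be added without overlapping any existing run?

No — it overlaps T7

T1: ends 07:30 at or before T9 starts 17:00 → clear.
T2: ends 10:00 at or before T9 starts 17:00 → clear.
T3: ends 11:30 at or before T9 starts 17:00 → clear.
T5: ends 14:40 at or before T9 starts 17:00 → clear.
T6: ends 16:00 at or before T9 starts 17:00 → clear.
T4: ends 16:10 at or before T9 starts 17:00 → clear.
T7: starts 17:10 before T9 ends 17:40, and ends 17:40 after T9 starts 17:00 → overlap.
T8: starts 18:40 at or after T9 ends 17:40 → clear.
T9 overlaps T7.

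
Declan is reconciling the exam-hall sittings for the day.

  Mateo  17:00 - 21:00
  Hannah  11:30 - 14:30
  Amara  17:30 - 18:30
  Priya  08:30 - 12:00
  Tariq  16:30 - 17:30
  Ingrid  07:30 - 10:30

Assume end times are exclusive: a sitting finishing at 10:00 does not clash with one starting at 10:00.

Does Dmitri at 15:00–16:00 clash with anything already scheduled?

No — it doesn't clash with anything

Ingrid: ends 10:30 at or before Dmitri starts 15:00 → clear.
Priya: ends 12:00 at or before Dmitri starts 15:00 → clear.
Hannah: ends 14:30 at or before Dmitri starts 15:00 → clear.
Tariq: starts 16:30 at or after Dmitri ends 16:00 → clear.
Mateo: starts 17:00 at or after Dmitri ends 16:00 → clear.
Amara: starts 17:30 at or after Dmitri ends 16:00 → clear.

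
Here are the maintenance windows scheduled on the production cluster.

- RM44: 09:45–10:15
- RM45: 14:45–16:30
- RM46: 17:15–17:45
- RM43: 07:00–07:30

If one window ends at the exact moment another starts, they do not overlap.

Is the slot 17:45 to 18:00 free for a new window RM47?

Yes — the slot is free

RM43: ends 07:30 at or before RM47 starts 17:45 → clear.
RM44: ends 10:15 at or before RM47 starts 17:45 → clear.
RM45: ends 16:30 at or before RM47 starts 17:45 → clear.
RM46: ends 17:45 at or before RM47 starts 17:45 → clear.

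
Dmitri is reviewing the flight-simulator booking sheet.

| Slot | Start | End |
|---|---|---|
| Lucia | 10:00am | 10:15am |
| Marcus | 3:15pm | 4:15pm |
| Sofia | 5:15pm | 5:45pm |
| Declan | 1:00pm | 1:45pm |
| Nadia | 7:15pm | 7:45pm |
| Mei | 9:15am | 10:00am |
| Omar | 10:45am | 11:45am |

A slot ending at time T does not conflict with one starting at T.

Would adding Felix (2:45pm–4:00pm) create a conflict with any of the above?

Yes — it overlaps Marcus

Mei: ends 10:00am at or before Felix starts 2:45pm → clear.
Lucia: ends 10:15am at or before Felix starts 2:45pm → clear.
Omar: ends 11:45am at or before Felix starts 2:45pm → clear.
Declan: ends 1:45pm at or before Felix starts 2:45pm → clear.
Marcus: starts 3:15pm before Felix ends 4:00pm, and ends 4:15pm after Felix starts 2:45pm → overlap.
Sofia: starts 5:15pm at or after Felix ends 4:00pm → clear.
Nadia: starts 7:15pm at or after Felix ends 4:00pm → clear.
Felix overlaps Marcus.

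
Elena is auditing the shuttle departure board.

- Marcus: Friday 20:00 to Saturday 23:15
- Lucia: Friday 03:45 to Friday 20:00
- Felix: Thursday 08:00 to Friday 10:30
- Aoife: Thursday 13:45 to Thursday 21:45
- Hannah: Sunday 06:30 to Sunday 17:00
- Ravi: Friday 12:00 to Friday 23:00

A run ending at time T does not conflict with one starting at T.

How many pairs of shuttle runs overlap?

Sorted by start: Felix, Aoife, Lucia, Ravi, Marcus, Hannah.
Aoife starts before Felix ends → Felix and Aoife overlap.
Lucia starts before Felix ends → Felix and Lucia overlap.
Ravi starts after Felix ends, so nothing later overlaps Felix either.
Lucia starts after Aoife ends, so nothing later overlaps Aoife either.
Ravi starts before Lucia ends → Lucia and Ravi overlap.
Marcus starts exactly when Lucia ends (back-to-back, no overlap), so nothing later overlaps Lucia either.
Marcus starts before Ravi ends → Ravi and Marcus overlap.
Hannah starts after Ravi ends.
Hannah starts after Marcus ends.
Overlapping pairs: Aoife & Felix, Felix & Lucia, Lucia & Ravi, Marcus & Ravi — 4 in total.

4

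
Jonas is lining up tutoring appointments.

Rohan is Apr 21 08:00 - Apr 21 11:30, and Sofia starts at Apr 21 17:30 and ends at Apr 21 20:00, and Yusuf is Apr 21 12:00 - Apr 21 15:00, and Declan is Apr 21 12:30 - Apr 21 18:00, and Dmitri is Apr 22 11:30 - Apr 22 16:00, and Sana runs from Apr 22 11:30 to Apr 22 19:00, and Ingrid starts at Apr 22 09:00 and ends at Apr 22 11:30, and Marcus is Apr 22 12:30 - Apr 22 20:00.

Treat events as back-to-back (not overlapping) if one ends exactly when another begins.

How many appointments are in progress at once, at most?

Sort all start/end points and keep a running count:
Apr 21 08:00 start Rohan → 1
Apr 21 11:30 end Rohan → 0
Apr 21 12:00 start Yusuf → 1
Apr 21 12:30 start Declan → 2
Apr 21 15:00 end Yusuf → 1
Apr 21 17:30 start Sofia → 2
Apr 21 18:00 end Declan → 1
Apr 21 20:00 end Sofia → 0
Apr 22 09:00 start Ingrid → 1
Apr 22 11:30 end Ingrid → 0
Apr 22 11:30 start Dmitri → 1
Apr 22 11:30 start Sana → 2
Apr 22 12:30 start Marcus → 3
Apr 22 16:00 end Dmitri → 2
Apr 22 19:00 end Sana → 1
Apr 22 20:00 end Marcus → 0
Peak is 3, at Apr 22 12:30 (Dmitri, Marcus, Sana).

3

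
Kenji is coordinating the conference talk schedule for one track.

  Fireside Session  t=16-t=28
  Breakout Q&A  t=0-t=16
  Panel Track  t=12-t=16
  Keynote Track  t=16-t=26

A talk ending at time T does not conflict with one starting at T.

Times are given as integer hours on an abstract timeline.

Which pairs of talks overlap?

Two intervals overlap when each starts before the other ends.
Sorted by start: Breakout Q&A, Panel Track, Fireside Session, Keynote Track.
Panel Track starts before Breakout Q&A ends → Breakout Q&A and Panel Track overlap.
Fireside Session starts exactly when Breakout Q&A ends (back-to-back, no overlap), so Breakout Q&A has no further overlaps.
Fireside Session starts exactly when Panel Track ends (back-to-back, no overlap), so Panel Track has no further overlaps.
Keynote Track starts before Fireside Session ends → Fireside Session and Keynote Track overlap.

Breakout Q&A & Panel Track, Fireside Session & Keynote Track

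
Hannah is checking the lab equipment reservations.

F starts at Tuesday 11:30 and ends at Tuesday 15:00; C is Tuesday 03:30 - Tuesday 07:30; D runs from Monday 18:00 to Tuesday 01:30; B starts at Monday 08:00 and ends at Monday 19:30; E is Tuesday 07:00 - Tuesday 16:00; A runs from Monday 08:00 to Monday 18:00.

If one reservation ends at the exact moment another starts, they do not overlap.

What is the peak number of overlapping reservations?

Sweep the timeline, counting +1 at each start and −1 at each end (ends before starts at a tie):
Monday 08:00 start A → 1
Monday 08:00 start B → 2
Monday 18:00 end A → 1
Monday 18:00 start D → 2
Monday 19:30 end B → 1
Tuesday 01:30 end D → 0
Tuesday 03:30 start C → 1
Tuesday 07:00 start E → 2
Tuesday 07:30 end C → 1
Tuesday 11:30 start F → 2
Tuesday 15:00 end F → 1
Tuesday 16:00 end E → 0
Peak is 2, at Monday 08:00 (A, B).

2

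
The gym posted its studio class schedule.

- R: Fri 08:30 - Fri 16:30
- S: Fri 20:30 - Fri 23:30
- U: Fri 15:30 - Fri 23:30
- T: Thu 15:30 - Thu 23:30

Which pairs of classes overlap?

Sorted by start: T, R, U, S.
R starts after T ends; T is clear from here.
U starts before R ends → R and U overlap.
S starts after R ends.
S starts before U ends → U and S overlap.

R & U, S & U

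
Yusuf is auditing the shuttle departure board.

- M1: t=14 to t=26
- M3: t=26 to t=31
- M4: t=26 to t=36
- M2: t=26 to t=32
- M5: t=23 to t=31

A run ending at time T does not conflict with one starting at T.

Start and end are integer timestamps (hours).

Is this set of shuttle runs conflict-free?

Sorted by start: M1, M5, M2, M3, M4.
M5 starts before M1 ends → M1 and M5 overlap.
That's a conflict, so the schedule is not conflict-free.

No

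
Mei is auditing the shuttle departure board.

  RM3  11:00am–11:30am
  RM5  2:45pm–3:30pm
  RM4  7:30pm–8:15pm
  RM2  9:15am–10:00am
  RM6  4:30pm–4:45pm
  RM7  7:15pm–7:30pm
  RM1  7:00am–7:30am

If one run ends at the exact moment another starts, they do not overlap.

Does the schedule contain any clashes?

No

Sorted by start: RM1, RM2, RM3, RM5, RM6, RM7, RM4.
RM2 starts after RM1 ends, so RM1 has no further overlaps.
RM3 starts after RM2 ends, so RM2 has no further overlaps.
RM5 starts after RM3 ends, so RM3 has no further overlaps.
RM6 starts after RM5 ends, so RM5 has no further overlaps.
RM7 starts after RM6 ends, so RM6 has no further overlaps.
RM4 starts exactly when RM7 ends (back-to-back, no overlap).
Every pair is clear; the schedule has no overlaps.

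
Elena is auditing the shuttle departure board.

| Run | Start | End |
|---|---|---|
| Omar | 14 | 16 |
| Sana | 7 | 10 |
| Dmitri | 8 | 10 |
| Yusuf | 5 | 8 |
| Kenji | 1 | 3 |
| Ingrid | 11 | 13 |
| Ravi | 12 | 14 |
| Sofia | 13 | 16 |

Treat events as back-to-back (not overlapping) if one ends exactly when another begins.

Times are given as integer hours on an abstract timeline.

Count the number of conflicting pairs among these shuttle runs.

Check each pair: they overlap iff neither finishes before the other starts.
Sorted by start: Kenji, Yusuf, Sana, Dmitri, Ingrid, Ravi, Sofia, Omar.
Yusuf starts after Kenji ends — done with Kenji.
Sana starts before Yusuf ends → Yusuf and Sana overlap.
Dmitri starts exactly when Yusuf ends (back-to-back, no overlap) — done with Yusuf.
Dmitri starts before Sana ends → Sana and Dmitri overlap.
Ingrid starts after Sana ends — done with Sana.
Ingrid starts after Dmitri ends — done with Dmitri.
Ravi starts before Ingrid ends → Ingrid and Ravi overlap.
Sofia starts exactly when Ingrid ends (back-to-back, no overlap) — done with Ingrid.
Sofia starts before Ravi ends → Ravi and Sofia overlap.
Omar starts exactly when Ravi ends (back-to-back, no overlap).
Omar starts before Sofia ends → Sofia and Omar overlap.
Overlapping pairs: Dmitri & Sana, Ingrid & Ravi, Omar & Sofia, Ravi & Sofia, Sana & Yusuf — 5 in total.

5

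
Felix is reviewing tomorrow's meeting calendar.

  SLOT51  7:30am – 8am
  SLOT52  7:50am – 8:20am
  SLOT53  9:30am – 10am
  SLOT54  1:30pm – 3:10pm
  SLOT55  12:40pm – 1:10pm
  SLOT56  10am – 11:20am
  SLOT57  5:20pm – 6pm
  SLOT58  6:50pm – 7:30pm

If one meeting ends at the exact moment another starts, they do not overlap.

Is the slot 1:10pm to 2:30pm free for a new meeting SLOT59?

SLOT51: ends 8am at or before SLOT59 starts 1:10pm → clear.
SLOT52: ends 8:20am at or before SLOT59 starts 1:10pm → clear.
SLOT53: ends 10am at or before SLOT59 starts 1:10pm → clear.
SLOT56: ends 11:20am at or before SLOT59 starts 1:10pm → clear.
SLOT55: ends 1:10pm at or before SLOT59 starts 1:10pm → clear.
SLOT54: starts 1:30pm before SLOT59 ends 2:30pm, and ends 3:10pm after SLOT59 starts 1:10pm → overlap.
SLOT57: starts 5:20pm at or after SLOT59 ends 2:30pm → clear.
SLOT58: starts 6:50pm at or after SLOT59 ends 2:30pm → clear.
SLOT59 overlaps SLOT54.

No — it overlaps SLOT54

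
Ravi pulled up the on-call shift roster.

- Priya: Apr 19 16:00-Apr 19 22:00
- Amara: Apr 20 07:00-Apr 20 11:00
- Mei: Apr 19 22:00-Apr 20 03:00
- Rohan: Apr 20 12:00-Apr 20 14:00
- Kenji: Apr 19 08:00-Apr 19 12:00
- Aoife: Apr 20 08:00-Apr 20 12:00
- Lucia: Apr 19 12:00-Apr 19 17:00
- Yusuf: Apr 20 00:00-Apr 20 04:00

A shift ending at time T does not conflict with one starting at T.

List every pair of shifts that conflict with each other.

Sorted by start: Kenji, Lucia, Priya, Mei, Yusuf, Amara, Aoife, Rohan.
Lucia starts exactly when Kenji ends (back-to-back, no overlap), so nothing later overlaps Kenji either.
Priya starts before Lucia ends → Lucia and Priya overlap.
Mei starts after Lucia ends, so nothing later overlaps Lucia either.
Mei starts exactly when Priya ends (back-to-back, no overlap), so nothing later overlaps Priya either.
Yusuf starts before Mei ends → Mei and Yusuf overlap.
Amara starts after Mei ends, so nothing later overlaps Mei either.
Amara starts after Yusuf ends, so nothing later overlaps Yusuf either.
Aoife starts before Amara ends → Amara and Aoife overlap.
Rohan starts after Amara ends.
Rohan starts exactly when Aoife ends (back-to-back, no overlap).

Amara & Aoife, Lucia & Priya, Mei & Yusuf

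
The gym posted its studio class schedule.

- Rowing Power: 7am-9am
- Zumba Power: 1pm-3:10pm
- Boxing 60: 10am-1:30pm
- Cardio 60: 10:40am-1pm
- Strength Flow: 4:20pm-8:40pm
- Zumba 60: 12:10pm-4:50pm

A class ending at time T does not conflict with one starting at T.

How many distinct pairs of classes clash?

6

Two intervals overlap when each starts before the other ends.
Sorted by start: Rowing Power, Boxing 60, Cardio 60, Zumba 60, Zumba Power, Strength Flow.
Boxing 60 starts after Rowing Power ends; Rowing Power is clear from here.
Cardio 60 starts before Boxing 60 ends → Boxing 60 and Cardio 60 overlap.
Zumba 60 starts before Boxing 60 ends → Boxing 60 and Zumba 60 overlap.
Zumba Power starts before Boxing 60 ends → Boxing 60 and Zumba Power overlap.
Strength Flow starts after Boxing 60 ends.
Zumba 60 starts before Cardio 60 ends → Cardio 60 and Zumba 60 overlap.
Zumba Power starts exactly when Cardio 60 ends (back-to-back, no overlap); Cardio 60 is clear from here.
Zumba Power starts before Zumba 60 ends → Zumba 60 and Zumba Power overlap.
Strength Flow starts before Zumba 60 ends → Zumba 60 and Strength Flow overlap.
Strength Flow starts after Zumba Power ends.
Overlapping pairs: Boxing 60 & Cardio 60, Boxing 60 & Zumba 60, Boxing 60 & Zumba Power, Cardio 60 & Zumba 60, Strength Flow & Zumba 60, Zumba 60 & Zumba Power — 6 in total.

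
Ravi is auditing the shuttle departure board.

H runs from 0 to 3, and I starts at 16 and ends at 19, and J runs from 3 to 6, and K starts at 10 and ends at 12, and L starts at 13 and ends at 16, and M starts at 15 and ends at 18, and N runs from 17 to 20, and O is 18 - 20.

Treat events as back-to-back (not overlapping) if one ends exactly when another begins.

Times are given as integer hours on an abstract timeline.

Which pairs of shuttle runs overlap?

I & M, I & N, I & O, L & M, M & N, N & O

Sorted by start: H, J, K, L, M, I, N, O.
J starts exactly when H ends (back-to-back, no overlap), so nothing later overlaps H either.
K starts after J ends, so nothing later overlaps J either.
L starts after K ends, so nothing later overlaps K either.
M starts before L ends → L and M overlap.
I starts exactly when L ends (back-to-back, no overlap), so nothing later overlaps L either.
I starts before M ends → M and I overlap.
N starts before M ends → M and N overlap.
O starts exactly when M ends (back-to-back, no overlap).
N starts before I ends → I and N overlap.
O starts before I ends → I and O overlap.
O starts before N ends → N and O overlap.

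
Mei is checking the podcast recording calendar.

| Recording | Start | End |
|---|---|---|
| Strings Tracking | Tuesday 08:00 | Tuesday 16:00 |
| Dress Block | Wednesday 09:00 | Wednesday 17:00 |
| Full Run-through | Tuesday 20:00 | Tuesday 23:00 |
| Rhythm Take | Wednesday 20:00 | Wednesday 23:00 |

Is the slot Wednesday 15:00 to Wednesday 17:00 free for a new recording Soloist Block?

Strings Tracking: ends Tuesday 16:00 at or before Soloist Block starts Wednesday 15:00 → clear.
Full Run-through: ends Tuesday 23:00 at or before Soloist Block starts Wednesday 15:00 → clear.
Dress Block: starts Wednesday 09:00 before Soloist Block ends Wednesday 17:00, and ends Wednesday 17:00 after Soloist Block starts Wednesday 15:00 → overlap.
Rhythm Take: starts Wednesday 20:00 at or after Soloist Block ends Wednesday 17:00 → clear.
Soloist Block overlaps Dress Block.

No — it overlaps Dress Block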